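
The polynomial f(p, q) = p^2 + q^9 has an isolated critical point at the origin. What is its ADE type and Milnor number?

The Hessian of f at 0 is [[2, 0], [0, 0]] with rank 1, so corank 1. A Groebner basis of the Jacobian ideal J(f) in C{p,q} is {q^8, p}; counting standard monomials gives mu = 8. Corank 1: A-series; mu = 8 gives A_8.

Type A_{8}, Milnor number mu = 8.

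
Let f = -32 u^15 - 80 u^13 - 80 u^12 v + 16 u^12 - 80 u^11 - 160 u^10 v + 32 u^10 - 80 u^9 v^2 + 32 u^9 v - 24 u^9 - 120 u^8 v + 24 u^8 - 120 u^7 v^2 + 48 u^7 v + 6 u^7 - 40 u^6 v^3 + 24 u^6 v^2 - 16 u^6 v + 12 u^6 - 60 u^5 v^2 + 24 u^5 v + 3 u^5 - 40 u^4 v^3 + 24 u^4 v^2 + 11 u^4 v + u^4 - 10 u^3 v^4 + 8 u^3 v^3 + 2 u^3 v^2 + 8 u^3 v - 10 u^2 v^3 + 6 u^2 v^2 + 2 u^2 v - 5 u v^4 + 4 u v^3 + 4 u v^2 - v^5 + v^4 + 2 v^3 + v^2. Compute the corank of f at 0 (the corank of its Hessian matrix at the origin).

1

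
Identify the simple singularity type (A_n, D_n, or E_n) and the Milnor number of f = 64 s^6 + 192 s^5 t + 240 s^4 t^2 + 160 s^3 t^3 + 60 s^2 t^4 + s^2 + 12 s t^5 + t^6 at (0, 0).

Type A_{5}, Milnor number mu = 5.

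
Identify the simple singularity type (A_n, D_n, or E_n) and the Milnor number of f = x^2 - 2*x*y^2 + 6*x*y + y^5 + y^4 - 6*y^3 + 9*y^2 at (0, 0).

Type A4, Milnor number mu = 4.

The Hessian of f at 0 has rank 1. Corank 1: A-series; mu = 4 gives A_4.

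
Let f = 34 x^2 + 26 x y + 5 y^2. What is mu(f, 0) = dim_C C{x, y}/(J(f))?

1

The Hessian of f at 0 is [[68, 26], [26, 10]] with rank 2, so corank 0. A Groebner basis of the Jacobian ideal J(f) in C{x,y} is {x, y}; counting standard monomials gives mu = 1. Corank 0: nondegenerate Morse point, so A_1.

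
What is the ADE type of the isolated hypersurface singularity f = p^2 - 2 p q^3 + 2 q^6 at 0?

The Hessian of f at 0 has rank 1. Corank 1: A-series; mu = 5 gives A_5.

A_{5}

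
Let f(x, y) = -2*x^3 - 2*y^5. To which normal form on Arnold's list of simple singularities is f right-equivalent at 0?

The Hessian of f at 0 has rank 0. Corank 2; j^3 = -2*x^3 is a perfect cube, so E-series; the 5-jet and mu = 8 give E_8.

E_8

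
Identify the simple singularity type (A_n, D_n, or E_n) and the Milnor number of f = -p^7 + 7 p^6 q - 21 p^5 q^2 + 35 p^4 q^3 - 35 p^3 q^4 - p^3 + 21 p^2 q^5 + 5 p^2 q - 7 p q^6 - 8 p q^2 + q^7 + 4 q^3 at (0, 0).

The Hessian of f at 0 is [[0, 0], [0, 0]] with rank 0, so corank 2. A Groebner basis of the Jacobian ideal J(f) in C{p,q} is {-p*q/7 + q^6 + 2*q^2/7, p*q^2 - 2*q^3, p^2 - 3*p*q + 2*q^2}; counting standard monomials gives mu = 8. Corank 2; j^3 = -(p - 2*q)^2*(p - q) has shape L^2 M (L != M), so D-series; mu = 8 gives D_8.

Type D8, Milnor number mu = 8.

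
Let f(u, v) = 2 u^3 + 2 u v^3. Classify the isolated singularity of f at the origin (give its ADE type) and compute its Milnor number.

The Hessian of f at 0 has rank 0. Corank 2; j^3 = 2*u^3 is a perfect cube, so E-series; the 4-jet and mu = 7 give E_7.

Type E_{7}, Milnor number mu = 7.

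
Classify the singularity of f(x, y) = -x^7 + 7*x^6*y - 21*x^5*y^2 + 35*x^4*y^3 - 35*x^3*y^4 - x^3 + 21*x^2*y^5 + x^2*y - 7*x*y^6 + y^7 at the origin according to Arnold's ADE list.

D8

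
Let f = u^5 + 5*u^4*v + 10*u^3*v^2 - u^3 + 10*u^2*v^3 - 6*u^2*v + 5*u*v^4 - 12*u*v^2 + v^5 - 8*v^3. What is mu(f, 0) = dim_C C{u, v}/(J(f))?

8

The Hessian of f at 0 has rank 0. Corank 2; j^3 = -(u + 2*v)^3 is a perfect cube, so E-series; the 5-jet and mu = 8 give E_8.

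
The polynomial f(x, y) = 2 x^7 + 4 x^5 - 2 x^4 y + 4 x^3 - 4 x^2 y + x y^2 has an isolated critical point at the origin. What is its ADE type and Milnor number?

Type D_{8}, Milnor number mu = 8.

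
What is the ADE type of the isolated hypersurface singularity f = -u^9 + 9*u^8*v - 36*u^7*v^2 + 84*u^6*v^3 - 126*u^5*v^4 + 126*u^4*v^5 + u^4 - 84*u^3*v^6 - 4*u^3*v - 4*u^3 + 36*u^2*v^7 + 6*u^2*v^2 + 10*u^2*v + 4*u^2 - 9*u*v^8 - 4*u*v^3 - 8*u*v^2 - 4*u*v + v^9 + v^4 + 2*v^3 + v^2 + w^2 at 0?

A_{8}

The Hessian of f at 0 has rank 2. Corank 1: A-series; mu = 8 gives A_8.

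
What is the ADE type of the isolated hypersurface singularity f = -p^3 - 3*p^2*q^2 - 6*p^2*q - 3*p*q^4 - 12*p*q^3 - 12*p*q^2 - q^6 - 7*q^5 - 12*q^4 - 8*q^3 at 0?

E_{8}

The Hessian of f at 0 has rank 0. Corank 2; j^3 = -(p + 2*q)^3 is a perfect cube, so E-series; the 5-jet and mu = 8 give E_8.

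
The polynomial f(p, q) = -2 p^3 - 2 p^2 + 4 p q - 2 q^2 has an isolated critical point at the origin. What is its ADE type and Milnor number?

The Hessian of f at 0 is [[-4, 4], [4, -4]] with rank 1, so corank 1. A Groebner basis of the Jacobian ideal J(f) in C{p,q} is {q^2, p - q}; counting standard monomials gives mu = 2. Corank 1: A-series; mu = 2 gives A_2.

Type A_{2}, Milnor number mu = 2.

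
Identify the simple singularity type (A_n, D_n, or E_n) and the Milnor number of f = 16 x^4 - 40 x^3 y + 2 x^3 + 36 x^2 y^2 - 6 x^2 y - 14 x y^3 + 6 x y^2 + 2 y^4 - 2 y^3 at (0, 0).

Type E7, Milnor number mu = 7.

The Hessian of f at 0 has rank 0. Corank 2; j^3 = 2*(x - y)^3 is a perfect cube, so E-series; the 4-jet and mu = 7 give E_7.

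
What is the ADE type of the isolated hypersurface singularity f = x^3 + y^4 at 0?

E_6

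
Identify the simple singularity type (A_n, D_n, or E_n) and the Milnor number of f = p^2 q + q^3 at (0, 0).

Type D_{4}, Milnor number mu = 4.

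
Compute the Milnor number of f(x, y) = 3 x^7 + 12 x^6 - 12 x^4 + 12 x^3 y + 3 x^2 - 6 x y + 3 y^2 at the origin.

6

The Hessian of f at 0 is [[6, -6], [-6, 6]] with rank 1, so corank 1. A Groebner basis of the Jacobian ideal J(f) in C{x,y} is {-x*y/2 + y^4 + y^2/2, x*y^2 - x/6 - 2*y^3/3 + y/6, x^2 - 2*x*y + y^2}; counting standard monomials gives mu = 6. Corank 1: A-series; mu = 6 gives A_6.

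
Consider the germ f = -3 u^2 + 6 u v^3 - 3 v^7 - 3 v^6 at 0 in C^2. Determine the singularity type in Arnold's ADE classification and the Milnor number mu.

Type A_6, Milnor number mu = 6.

The Hessian of f at 0 has rank 1. Corank 1: A-series; mu = 6 gives A_6.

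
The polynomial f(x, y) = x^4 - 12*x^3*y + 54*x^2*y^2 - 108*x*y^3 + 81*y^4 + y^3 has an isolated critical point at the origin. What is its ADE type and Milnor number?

Type E_6, Milnor number mu = 6.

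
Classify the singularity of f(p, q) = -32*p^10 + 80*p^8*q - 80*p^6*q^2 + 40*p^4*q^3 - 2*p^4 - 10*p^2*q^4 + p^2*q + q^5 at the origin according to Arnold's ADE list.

D_6

The Hessian of f at 0 has rank 0. Corank 2; j^3 = p^2*q has shape L^2 M (L != M), so D-series; mu = 6 gives D_6.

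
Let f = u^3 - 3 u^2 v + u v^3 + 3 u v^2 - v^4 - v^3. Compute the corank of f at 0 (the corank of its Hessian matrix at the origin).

2

The Hessian at 0 is [[0, 0], [0, 0]] of rank 0; hence corank 2.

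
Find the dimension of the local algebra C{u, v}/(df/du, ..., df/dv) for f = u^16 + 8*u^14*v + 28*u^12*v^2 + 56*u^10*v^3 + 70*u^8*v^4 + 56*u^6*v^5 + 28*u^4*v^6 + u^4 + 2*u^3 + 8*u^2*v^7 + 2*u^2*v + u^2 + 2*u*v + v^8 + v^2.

The Hessian of f at 0 is [[2, 2], [2, 2]] with rank 1, so corank 1. A Groebner basis of the Jacobian ideal J(f) in C{u,v} is {u*v^3 - 6*u*v^2 + 5*u*v - u - 3*v^3 + 4*v^2 - v, 14*u*v^2 - 14*u*v + 3*u + v^4 + 6*v^3 - 11*v^2 + 3*v, u^2 + u + v}; counting standard monomials gives mu = 7. Corank 1: A-series; mu = 7 gives A_7.

7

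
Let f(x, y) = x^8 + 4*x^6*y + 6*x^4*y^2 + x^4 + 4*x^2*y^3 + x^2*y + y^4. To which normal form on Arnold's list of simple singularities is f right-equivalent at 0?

D_5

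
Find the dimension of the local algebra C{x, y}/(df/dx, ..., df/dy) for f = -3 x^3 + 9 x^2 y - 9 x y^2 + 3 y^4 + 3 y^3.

6

The Hessian of f at 0 has rank 0. Corank 2; j^3 = -3*(x - y)^3 is a perfect cube, so E-series; the 4-jet and mu = 6 give E_6.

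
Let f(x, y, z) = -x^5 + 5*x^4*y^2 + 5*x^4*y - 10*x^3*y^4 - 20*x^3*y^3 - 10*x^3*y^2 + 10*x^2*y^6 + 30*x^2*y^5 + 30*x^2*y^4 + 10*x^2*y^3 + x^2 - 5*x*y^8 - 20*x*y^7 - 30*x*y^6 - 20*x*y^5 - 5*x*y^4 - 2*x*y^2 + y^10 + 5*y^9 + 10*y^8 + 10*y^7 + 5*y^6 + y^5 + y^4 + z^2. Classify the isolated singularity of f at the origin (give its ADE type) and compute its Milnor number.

The Hessian of f at 0 has rank 2. Corank 1: A-series; mu = 4 gives A_4.

Type A4, Milnor number mu = 4.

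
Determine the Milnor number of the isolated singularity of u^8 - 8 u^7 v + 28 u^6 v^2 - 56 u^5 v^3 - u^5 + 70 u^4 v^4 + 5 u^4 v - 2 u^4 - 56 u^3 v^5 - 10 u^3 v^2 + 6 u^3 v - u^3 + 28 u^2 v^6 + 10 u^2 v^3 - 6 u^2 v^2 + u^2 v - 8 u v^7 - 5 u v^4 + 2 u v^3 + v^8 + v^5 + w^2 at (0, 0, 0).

The Hessian of f at 0 has rank 1. Corank 2; j^3 = -u^2*(u - v) has shape L^2 M (L != M), so D-series; mu = 9 gives D_9.

9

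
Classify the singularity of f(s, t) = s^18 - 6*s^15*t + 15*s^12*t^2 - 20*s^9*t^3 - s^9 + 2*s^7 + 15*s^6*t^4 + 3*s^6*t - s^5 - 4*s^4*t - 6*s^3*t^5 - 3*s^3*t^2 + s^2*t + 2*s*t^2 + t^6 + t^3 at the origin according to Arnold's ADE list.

The Hessian of f at 0 is [[0, 0], [0, 0]] with rank 0, so corank 2. A Groebner basis of the Jacobian ideal J(f) in C{s,t} is {s*t + t^4 + t^2, s^3 - s^2/2 - s*t + t^3 - t^2/2, s^2*t + s^2/3 + 2*s*t/3 - t^3 + t^2/3, -s^2/6 + s*t^2 - s*t/3 + t^3 - t^2/6}; counting standard monomials gives mu = 7. Corank 2; j^3 = t*(s + t)^2 has shape L^2 M (L != M), so D-series; mu = 7 gives D_7.

D_7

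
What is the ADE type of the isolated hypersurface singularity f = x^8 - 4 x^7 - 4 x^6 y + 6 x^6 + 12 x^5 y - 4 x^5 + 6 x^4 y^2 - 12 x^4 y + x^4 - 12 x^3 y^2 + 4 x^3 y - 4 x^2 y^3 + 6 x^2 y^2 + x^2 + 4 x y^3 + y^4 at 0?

A_{3}

The Hessian of f at 0 is [[2, 0], [0, 0]] with rank 1, so corank 1. A Groebner basis of the Jacobian ideal J(f) in C{x,y} is {y^3, x}; counting standard monomials gives mu = 3. Corank 1: A-series; mu = 3 gives A_3.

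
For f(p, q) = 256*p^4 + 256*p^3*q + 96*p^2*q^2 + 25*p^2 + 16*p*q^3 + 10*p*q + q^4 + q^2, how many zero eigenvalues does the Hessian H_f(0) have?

Hessian at 0 has rank 1.

1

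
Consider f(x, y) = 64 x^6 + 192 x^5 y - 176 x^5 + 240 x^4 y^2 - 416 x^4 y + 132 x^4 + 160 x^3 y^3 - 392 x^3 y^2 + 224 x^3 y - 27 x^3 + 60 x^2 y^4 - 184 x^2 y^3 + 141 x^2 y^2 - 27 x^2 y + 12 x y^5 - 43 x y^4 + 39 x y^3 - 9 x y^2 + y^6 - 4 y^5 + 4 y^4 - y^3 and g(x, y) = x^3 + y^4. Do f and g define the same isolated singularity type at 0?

The Hessian of f at 0 is [[0, 0], [0, 0]] with rank 0, so corank 2. A Groebner basis of the Jacobian ideal J(f) in C{x,y} is {-19683*x^2/41 - 13122*x*y/41 + y^4 + 27*y^3/41 - 2187*y^2/41, x^3 - 108*x^2/41 - 72*x*y/41 + 5*y^3/123 - 12*y^2/41, x^2*y + 243*x^2/41 + 162*x*y/41 - 44*y^3/369 + 27*y^2/41, -405*x^2/41 + x*y^2 - 270*x*y/41 + 128*y^3/369 - 45*y^2/41}; counting standard monomials gives mu = 7. Corank 2; j^3 = -(3*x + y)^3 is a perfect cube, so E-series; the 4-jet and mu = 7 give E_7. The Hessian of g at 0 is [[0, 0], [0, 0]] with rank 0, so corank 2. A Groebner basis of the Jacobian ideal J(g) in C{x,y} is {y^3, x^2}; counting standard monomials gives mu = 6. Corank 2; j^3 = x^3 is a perfect cube, so E-series; the 4-jet and mu = 6 give E_6. f is E_7 but g is E_6, hence not right-equivalent.

No.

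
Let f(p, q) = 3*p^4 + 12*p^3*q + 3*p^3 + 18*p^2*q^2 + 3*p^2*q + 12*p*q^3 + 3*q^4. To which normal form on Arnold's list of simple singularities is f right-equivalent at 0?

The Hessian of f at 0 has rank 0. Corank 2; j^3 = 3*p^2*(p + q) has shape L^2 M (L != M), so D-series; mu = 5 gives D_5.

D_{5}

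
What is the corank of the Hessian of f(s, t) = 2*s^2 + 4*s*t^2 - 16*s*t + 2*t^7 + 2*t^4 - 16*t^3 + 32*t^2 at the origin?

1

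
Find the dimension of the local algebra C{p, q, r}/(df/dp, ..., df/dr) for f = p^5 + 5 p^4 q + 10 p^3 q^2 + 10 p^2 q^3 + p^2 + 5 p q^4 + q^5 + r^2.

4

The Hessian of f at 0 is [[2, 0, 0], [0, 0, 0], [0, 0, 2]] with rank 2, so corank 1. A Groebner basis of the Jacobian ideal J(f) in C{p,q,r} is {q^4, p, r}; counting standard monomials gives mu = 4. Corank 1: A-series; mu = 4 gives A_4.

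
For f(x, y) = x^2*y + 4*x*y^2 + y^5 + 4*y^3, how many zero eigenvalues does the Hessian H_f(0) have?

Hessian at 0 has rank 0.

2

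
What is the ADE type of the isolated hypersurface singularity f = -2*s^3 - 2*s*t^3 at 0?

The Hessian of f at 0 is [[0, 0], [0, 0]] with rank 0, so corank 2. A Groebner basis of the Jacobian ideal J(f) in C{s,t} is {s^3, s*t^2, 3*s^2 + t^3}; counting standard monomials gives mu = 7. Corank 2; j^3 = -2*s^3 is a perfect cube, so E-series; the 4-jet and mu = 7 give E_7.

E7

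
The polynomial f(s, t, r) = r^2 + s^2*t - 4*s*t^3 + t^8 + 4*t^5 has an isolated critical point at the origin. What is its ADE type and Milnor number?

Type D9, Milnor number mu = 9.

The Hessian of f at 0 is [[0, 0, 0], [0, 0, 0], [0, 0, 2]] with rank 1, so corank 2. A Groebner basis of the Jacobian ideal J(f) in C{s,t,r} is {s^4, s^3*t + s^2 - 2*s*t^2, -s^3/2 + s^2*t^2, -s*t/2 + t^3, r}; counting standard monomials gives mu = 9. Corank 2; j^3 = s^2*t has shape L^2 M (L != M), so D-series; mu = 9 gives D_9.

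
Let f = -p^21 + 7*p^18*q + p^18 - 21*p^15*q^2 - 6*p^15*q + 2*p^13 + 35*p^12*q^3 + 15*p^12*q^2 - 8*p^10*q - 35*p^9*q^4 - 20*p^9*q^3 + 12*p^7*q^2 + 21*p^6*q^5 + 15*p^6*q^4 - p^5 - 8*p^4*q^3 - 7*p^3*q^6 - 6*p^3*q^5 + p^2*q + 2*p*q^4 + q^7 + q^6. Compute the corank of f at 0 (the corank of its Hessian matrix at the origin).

2

Hessian at 0 has rank 0.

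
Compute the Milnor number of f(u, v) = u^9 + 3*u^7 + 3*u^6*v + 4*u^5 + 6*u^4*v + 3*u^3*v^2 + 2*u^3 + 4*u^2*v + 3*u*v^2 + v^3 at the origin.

4

The Hessian of f at 0 is [[0, 0], [0, 0]] with rank 0, so corank 2. A Groebner basis of the Jacobian ideal J(f) in C{u,v} is {v^3, u^2 - 3*v^2/2, u*v + 3*v^2/2}; counting standard monomials gives mu = 4. Corank 2; j^3 = (u + v)*(2*u^2 + 2*u*v + v^2) splits into three distinct lines over C (the quadratic factor has nonzero discriminant), so D_4.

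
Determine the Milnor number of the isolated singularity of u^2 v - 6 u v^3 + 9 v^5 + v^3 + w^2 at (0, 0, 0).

4

The Hessian of f at 0 has rank 1. Corank 2; j^3 = v*(u^2 + v^2) splits into three distinct lines over C (the quadratic factor has nonzero discriminant), so D_4.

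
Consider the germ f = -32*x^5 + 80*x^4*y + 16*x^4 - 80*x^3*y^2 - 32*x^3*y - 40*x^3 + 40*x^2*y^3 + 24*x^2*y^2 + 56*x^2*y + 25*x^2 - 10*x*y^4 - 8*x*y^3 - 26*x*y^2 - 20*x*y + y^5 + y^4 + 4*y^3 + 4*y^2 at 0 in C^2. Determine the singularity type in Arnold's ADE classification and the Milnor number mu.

Type A_4, Milnor number mu = 4.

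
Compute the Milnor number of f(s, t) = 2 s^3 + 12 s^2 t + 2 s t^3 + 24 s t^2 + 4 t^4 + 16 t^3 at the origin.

The Hessian of f at 0 is [[0, 0], [0, 0]] with rank 0, so corank 2. A Groebner basis of the Jacobian ideal J(f) in C{s,t} is {s^3 + 6*s^2*t + 48*s^2 + 192*s*t + 192*t^2, -6*s^2 + s*t^2 - 24*s*t - 24*t^2, 3*s^2 + 12*s*t + t^3 + 12*t^2}; counting standard monomials gives mu = 7. Corank 2; j^3 = 2*(s + 2*t)^3 is a perfect cube, so E-series; the 4-jet and mu = 7 give E_7.

7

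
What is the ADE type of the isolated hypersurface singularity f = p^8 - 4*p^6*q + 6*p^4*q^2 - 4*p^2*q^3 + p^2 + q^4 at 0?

The Hessian of f at 0 has rank 1. Corank 1: A-series; mu = 3 gives A_3.

A_{3}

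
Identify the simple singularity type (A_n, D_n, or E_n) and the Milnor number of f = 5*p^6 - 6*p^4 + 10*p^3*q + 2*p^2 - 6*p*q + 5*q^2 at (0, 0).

The Hessian of f at 0 has rank 2. Corank 0: nondegenerate Morse point, so A_1.

Type A1, Milnor number mu = 1.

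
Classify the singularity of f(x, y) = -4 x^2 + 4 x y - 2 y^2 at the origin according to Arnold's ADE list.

A1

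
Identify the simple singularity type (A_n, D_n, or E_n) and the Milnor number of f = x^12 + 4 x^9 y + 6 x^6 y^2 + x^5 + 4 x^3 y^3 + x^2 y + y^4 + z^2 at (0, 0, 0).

Type D_{5}, Milnor number mu = 5.

The Hessian of f at 0 has rank 1. Corank 2; j^3 = x^2*y has shape L^2 M (L != M), so D-series; mu = 5 gives D_5.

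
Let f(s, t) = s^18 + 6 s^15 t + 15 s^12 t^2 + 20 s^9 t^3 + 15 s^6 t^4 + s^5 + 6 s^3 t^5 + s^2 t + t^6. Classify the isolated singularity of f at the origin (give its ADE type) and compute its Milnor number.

The Hessian of f at 0 is [[0, 0], [0, 0]] with rank 0, so corank 2. A Groebner basis of the Jacobian ideal J(f) in C{s,t} is {s^2/6 + t^5, s^3, s*t}; counting standard monomials gives mu = 7. Corank 2; j^3 = s^2*t has shape L^2 M (L != M), so D-series; mu = 7 gives D_7.

Type D_7, Milnor number mu = 7.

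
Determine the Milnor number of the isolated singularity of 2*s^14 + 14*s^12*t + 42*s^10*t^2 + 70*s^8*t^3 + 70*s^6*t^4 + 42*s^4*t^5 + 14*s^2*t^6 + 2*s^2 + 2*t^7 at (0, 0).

The Hessian of f at 0 is [[4, 0], [0, 0]] with rank 1, so corank 1. A Groebner basis of the Jacobian ideal J(f) in C{s,t} is {t^6, s}; counting standard monomials gives mu = 6. Corank 1: A-series; mu = 6 gives A_6.

6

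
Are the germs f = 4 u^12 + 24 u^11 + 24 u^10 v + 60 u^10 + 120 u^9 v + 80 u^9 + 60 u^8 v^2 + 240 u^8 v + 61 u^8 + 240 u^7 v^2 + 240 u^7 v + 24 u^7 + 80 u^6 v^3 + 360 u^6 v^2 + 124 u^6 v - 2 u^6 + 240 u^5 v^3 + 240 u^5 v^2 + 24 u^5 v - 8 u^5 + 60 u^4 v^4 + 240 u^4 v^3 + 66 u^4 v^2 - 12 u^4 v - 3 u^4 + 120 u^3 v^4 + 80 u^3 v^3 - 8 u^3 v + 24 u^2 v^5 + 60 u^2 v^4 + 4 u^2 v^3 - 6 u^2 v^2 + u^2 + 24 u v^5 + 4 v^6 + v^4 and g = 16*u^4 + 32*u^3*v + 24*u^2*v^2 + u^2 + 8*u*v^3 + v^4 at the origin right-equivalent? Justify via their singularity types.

The Hessian of f at 0 is [[2, 0], [0, 0]] with rank 1, so corank 1. A Groebner basis of the Jacobian ideal J(f) in C{u,v} is {v^3, u}; counting standard monomials gives mu = 3. Corank 1: A-series; mu = 3 gives A_3. The Hessian of g at 0 is [[2, 0], [0, 0]] with rank 1, so corank 1. A Groebner basis of the Jacobian ideal J(g) in C{u,v} is {v^3, u}; counting standard monomials gives mu = 3. Corank 1: A-series; mu = 3 gives A_3. Both have type A_3, hence right-equivalent.

Yes.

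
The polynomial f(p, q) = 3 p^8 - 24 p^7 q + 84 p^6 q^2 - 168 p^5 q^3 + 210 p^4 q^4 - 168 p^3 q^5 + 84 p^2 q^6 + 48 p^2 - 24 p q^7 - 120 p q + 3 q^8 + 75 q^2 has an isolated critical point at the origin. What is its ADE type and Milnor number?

Type A7, Milnor number mu = 7.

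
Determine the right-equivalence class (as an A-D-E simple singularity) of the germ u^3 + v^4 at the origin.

The Hessian of f at 0 has rank 0. Corank 2; j^3 = u^3 is a perfect cube, so E-series; the 4-jet and mu = 6 give E_6.

E_{6}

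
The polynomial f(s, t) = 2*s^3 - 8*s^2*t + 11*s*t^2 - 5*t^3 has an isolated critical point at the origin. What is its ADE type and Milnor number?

Type D_4, Milnor number mu = 4.

The Hessian of f at 0 has rank 0. Corank 2; j^3 = (s - t)*(2*s^2 - 6*s*t + 5*t^2) splits into three distinct lines over C (the quadratic factor has nonzero discriminant), so D_4.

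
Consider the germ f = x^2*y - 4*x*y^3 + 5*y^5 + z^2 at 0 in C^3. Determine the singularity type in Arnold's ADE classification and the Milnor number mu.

Type D_{6}, Milnor number mu = 6.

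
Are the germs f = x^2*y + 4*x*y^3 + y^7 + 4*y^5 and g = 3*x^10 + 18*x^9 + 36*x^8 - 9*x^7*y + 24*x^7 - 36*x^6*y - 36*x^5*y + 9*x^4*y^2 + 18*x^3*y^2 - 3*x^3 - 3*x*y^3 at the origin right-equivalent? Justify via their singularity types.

No.

The Hessian of f at 0 has rank 0. Corank 2; j^3 = x^2*y has shape L^2 M (L != M), so D-series; mu = 8 gives D_8. The Hessian of g at 0 has rank 0. Corank 2; j^3 = -3*x^3 is a perfect cube, so E-series; the 4-jet and mu = 7 give E_7. f is D_8 but g is E_7, hence not right-equivalent.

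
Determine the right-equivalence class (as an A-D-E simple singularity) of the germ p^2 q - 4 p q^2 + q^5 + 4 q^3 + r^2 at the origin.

D_{6}

The Hessian of f at 0 is [[0, 0, 0], [0, 0, 0], [0, 0, 2]] with rank 1, so corank 2. A Groebner basis of the Jacobian ideal J(f) in C{p,q,r} is {p^2/5 + q^4 - 4*q^2/5, p^3 - 8*q^3, p*q - 2*q^2, r}; counting standard monomials gives mu = 6. Corank 2; j^3 = q*(p - 2*q)^2 has shape L^2 M (L != M), so D-series; mu = 6 gives D_6.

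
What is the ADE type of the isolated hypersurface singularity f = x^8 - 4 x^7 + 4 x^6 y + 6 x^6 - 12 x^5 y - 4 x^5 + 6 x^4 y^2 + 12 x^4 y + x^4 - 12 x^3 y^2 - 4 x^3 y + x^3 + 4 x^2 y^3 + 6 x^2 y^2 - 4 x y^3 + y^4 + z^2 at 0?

E_{6}

The Hessian of f at 0 has rank 1. Corank 2; j^3 = x^3 is a perfect cube, so E-series; the 4-jet and mu = 6 give E_6.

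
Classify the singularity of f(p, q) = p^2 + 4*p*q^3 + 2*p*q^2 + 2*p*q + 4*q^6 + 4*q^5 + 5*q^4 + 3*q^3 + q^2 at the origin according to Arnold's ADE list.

A2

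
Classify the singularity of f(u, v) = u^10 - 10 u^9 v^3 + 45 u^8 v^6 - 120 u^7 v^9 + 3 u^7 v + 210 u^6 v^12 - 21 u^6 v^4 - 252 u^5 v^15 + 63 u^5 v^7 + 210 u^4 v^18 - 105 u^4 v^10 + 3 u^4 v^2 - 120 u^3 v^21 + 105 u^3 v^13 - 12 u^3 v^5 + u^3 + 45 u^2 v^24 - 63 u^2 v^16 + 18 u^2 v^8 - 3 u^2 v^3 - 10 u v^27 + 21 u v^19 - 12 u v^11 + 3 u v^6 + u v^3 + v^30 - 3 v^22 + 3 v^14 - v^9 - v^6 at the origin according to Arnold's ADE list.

E_{7}

The Hessian of f at 0 has rank 0. Corank 2; j^3 = u^3 is a perfect cube, so E-series; the 4-jet and mu = 7 give E_7.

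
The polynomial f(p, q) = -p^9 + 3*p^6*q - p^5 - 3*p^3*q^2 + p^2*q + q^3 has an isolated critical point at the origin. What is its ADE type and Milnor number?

Type D4, Milnor number mu = 4.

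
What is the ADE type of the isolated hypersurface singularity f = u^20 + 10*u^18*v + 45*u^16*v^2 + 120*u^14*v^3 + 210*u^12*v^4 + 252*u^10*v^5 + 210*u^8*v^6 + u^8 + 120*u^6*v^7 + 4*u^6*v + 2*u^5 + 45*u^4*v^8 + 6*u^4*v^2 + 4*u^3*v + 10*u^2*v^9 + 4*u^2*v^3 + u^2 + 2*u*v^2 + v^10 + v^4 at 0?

The Hessian of f at 0 has rank 1. Corank 1: A-series; mu = 9 gives A_9.

A9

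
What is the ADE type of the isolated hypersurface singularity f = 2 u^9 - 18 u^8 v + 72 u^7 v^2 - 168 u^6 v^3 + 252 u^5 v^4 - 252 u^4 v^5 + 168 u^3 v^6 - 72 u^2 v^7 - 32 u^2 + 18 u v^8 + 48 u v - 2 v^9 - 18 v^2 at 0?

The Hessian of f at 0 is [[-64, 48], [48, -36]] with rank 1, so corank 1. A Groebner basis of the Jacobian ideal J(f) in C{u,v} is {v^8, u - 3*v/4}; counting standard monomials gives mu = 8. Corank 1: A-series; mu = 8 gives A_8.

A8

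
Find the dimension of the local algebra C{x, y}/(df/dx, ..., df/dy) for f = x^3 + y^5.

8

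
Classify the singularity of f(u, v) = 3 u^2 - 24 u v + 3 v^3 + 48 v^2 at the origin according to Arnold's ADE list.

A2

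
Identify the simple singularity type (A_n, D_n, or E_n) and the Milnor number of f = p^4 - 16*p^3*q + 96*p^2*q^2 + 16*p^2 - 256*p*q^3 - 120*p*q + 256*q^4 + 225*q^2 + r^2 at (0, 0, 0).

Type A3, Milnor number mu = 3.

The Hessian of f at 0 has rank 2. Corank 1: A-series; mu = 3 gives A_3.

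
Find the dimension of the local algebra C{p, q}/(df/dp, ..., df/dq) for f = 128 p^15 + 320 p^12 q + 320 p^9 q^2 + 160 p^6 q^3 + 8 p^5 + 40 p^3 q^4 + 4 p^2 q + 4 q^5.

6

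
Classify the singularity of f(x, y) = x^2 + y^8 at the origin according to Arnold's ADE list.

The Hessian of f at 0 has rank 1. Corank 1: A-series; mu = 7 gives A_7.

A7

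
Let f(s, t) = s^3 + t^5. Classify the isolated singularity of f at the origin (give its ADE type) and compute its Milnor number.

Type E_8, Milnor number mu = 8.

The Hessian of f at 0 has rank 0. Corank 2; j^3 = s^3 is a perfect cube, so E-series; the 5-jet and mu = 8 give E_8.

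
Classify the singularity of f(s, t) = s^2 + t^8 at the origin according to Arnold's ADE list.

A_7

The Hessian of f at 0 has rank 1. Corank 1: A-series; mu = 7 gives A_7.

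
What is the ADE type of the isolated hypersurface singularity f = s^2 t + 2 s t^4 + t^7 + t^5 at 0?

D_{6}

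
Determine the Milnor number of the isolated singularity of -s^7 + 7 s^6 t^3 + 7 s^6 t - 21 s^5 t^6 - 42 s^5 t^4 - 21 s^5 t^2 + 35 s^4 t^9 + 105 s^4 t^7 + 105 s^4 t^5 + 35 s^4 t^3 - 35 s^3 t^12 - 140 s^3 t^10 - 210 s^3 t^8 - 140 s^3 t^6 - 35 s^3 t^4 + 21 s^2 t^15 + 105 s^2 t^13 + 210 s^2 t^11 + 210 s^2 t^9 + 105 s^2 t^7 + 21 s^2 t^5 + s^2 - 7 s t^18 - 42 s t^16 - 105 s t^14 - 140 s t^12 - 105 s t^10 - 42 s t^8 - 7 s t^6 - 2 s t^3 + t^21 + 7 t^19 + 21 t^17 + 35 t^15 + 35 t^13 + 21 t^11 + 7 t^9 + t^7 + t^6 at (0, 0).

The Hessian of f at 0 has rank 1. Corank 1: A-series; mu = 6 gives A_6.

6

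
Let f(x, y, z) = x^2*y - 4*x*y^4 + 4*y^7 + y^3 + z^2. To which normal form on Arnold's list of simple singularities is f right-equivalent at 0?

D_4

The Hessian of f at 0 has rank 1. Corank 2; j^3 = y*(x^2 + y^2) splits into three distinct lines over C (the quadratic factor has nonzero discriminant), so D_4.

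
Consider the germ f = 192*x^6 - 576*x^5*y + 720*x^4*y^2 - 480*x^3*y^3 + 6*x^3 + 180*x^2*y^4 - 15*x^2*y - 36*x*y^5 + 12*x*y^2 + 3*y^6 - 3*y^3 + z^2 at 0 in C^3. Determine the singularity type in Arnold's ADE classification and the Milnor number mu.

Type D_7, Milnor number mu = 7.

The Hessian of f at 0 has rank 1. Corank 2; j^3 = 3*(x - y)^2*(2*x - y) has shape L^2 M (L != M), so D-series; mu = 7 gives D_7.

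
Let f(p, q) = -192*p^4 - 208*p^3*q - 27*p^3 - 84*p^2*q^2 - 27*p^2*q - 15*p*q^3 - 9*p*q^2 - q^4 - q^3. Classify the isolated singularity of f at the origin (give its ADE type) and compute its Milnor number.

Type E_7, Milnor number mu = 7.

The Hessian of f at 0 has rank 0. Corank 2; j^3 = -(3*p + q)^3 is a perfect cube, so E-series; the 4-jet and mu = 7 give E_7.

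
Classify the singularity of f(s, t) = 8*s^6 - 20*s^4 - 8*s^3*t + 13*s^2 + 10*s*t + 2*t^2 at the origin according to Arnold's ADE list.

The Hessian of f at 0 has rank 2. Corank 0: nondegenerate Morse point, so A_1.

A1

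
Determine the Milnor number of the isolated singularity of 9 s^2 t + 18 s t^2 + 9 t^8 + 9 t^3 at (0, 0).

The Hessian of f at 0 has rank 0. Corank 2; j^3 = 9*t*(s + t)^2 has shape L^2 M (L != M), so D-series; mu = 9 gives D_9.

9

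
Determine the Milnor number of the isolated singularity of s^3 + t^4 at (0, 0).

6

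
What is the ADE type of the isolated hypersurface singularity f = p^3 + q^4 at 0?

The Hessian of f at 0 has rank 0. Corank 2; j^3 = p^3 is a perfect cube, so E-series; the 4-jet and mu = 6 give E_6.

E_6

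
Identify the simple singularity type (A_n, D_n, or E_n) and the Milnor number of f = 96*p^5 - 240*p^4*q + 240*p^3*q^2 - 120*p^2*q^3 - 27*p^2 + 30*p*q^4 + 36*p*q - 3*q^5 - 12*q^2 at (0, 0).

The Hessian of f at 0 is [[-54, 36], [36, -24]] with rank 1, so corank 1. A Groebner basis of the Jacobian ideal J(f) in C{p,q} is {q^4, p - 2*q/3}; counting standard monomials gives mu = 4. Corank 1: A-series; mu = 4 gives A_4.

Type A_{4}, Milnor number mu = 4.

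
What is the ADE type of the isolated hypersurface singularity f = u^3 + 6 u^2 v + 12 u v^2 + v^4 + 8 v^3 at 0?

E_{6}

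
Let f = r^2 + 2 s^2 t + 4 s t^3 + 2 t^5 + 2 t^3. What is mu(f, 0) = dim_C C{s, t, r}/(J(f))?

4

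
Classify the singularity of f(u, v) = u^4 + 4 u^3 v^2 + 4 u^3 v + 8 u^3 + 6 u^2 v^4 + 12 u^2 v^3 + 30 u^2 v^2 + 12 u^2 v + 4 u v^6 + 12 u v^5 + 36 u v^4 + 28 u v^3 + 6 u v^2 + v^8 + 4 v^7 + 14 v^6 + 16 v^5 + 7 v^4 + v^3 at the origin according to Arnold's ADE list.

The Hessian of f at 0 is [[0, 0], [0, 0]] with rank 0, so corank 2. A Groebner basis of the Jacobian ideal J(f) in C{u,v} is {u^3 + 3*u^2/4 + 3*u*v/4 + 3*v^2/16, u^2*v - 5*u^2/4 - 5*u*v/4 - 5*v^2/16, 2*u^2 + u*v^2 + 2*u*v + v^2/2, -3*u^2 - 3*u*v + v^3 - 3*v^2/4}; counting standard monomials gives mu = 6. Corank 2; j^3 = (2*u + v)^3 is a perfect cube, so E-series; the 4-jet and mu = 6 give E_6.

E6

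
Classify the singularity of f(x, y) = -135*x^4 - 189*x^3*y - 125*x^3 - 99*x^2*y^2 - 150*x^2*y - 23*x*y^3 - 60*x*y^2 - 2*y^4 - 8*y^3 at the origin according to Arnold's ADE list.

E_7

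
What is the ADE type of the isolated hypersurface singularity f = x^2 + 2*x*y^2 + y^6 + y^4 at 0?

A_{5}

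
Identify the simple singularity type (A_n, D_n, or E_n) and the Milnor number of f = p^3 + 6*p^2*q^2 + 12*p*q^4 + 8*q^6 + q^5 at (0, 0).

The Hessian of f at 0 is [[0, 0], [0, 0]] with rank 0, so corank 2. A Groebner basis of the Jacobian ideal J(f) in C{p,q} is {q^4, p^3, p^2/4 + p*q^2}; counting standard monomials gives mu = 8. Corank 2; j^3 = p^3 is a perfect cube, so E-series; the 5-jet and mu = 8 give E_8.

Type E_{8}, Milnor number mu = 8.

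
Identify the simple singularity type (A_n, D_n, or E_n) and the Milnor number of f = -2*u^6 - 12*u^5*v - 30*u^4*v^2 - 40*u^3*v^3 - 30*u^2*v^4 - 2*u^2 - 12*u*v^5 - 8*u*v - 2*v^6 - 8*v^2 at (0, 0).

Type A_{5}, Milnor number mu = 5.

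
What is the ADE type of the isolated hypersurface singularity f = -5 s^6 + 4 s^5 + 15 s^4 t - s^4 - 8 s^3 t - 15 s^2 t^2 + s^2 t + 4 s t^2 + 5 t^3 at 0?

D_{4}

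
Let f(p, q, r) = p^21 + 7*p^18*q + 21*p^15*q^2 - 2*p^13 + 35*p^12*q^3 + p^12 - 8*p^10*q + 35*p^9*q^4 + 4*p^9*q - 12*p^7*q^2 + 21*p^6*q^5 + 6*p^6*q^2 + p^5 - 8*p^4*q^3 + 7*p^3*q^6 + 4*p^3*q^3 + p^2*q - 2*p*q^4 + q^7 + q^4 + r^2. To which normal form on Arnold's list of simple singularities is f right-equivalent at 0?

D_{5}

The Hessian of f at 0 is [[0, 0, 0], [0, 0, 0], [0, 0, 2]] with rank 1, so corank 2. A Groebner basis of the Jacobian ideal J(f) in C{p,q,r} is {p^3, p^2/4 + q^3, p*q, r}; counting standard monomials gives mu = 5. Corank 2; j^3 = p^2*q has shape L^2 M (L != M), so D-series; mu = 5 gives D_5.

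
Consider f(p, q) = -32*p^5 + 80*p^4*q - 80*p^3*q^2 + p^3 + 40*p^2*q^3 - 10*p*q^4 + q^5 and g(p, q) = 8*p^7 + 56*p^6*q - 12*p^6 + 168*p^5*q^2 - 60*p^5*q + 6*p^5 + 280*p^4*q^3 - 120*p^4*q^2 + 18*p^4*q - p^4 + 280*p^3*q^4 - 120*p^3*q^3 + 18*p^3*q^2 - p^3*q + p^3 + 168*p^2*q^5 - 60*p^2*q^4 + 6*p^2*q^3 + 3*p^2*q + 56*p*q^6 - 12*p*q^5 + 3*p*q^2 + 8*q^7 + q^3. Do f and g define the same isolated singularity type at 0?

No.

The Hessian of f at 0 is [[0, 0], [0, 0]] with rank 0, so corank 2. A Groebner basis of the Jacobian ideal J(f) in C{p,q} is {q^5, p*q^3 - q^4/8, p^2}; counting standard monomials gives mu = 8. Corank 2; j^3 = p^3 is a perfect cube, so E-series; the 5-jet and mu = 8 give E_8. The Hessian of g at 0 is [[0, 0], [0, 0]] with rank 0, so corank 2. A Groebner basis of the Jacobian ideal J(g) in C{p,q} is {3*p^2 + 6*p*q + q^4 + q^3 + 3*q^2, p^3 - 3*p^2 - 6*p*q - 3*q^2, p^2*q + 3*p^2 + 6*p*q + 3*q^2, -2*p^2 + p*q^2 - 4*p*q + q^3/3 - 2*q^2}; counting standard monomials gives mu = 7. Corank 2; j^3 = (p + q)^3 is a perfect cube, so E-series; the 4-jet and mu = 7 give E_7. f is E_8 but g is E_7, hence not right-equivalent.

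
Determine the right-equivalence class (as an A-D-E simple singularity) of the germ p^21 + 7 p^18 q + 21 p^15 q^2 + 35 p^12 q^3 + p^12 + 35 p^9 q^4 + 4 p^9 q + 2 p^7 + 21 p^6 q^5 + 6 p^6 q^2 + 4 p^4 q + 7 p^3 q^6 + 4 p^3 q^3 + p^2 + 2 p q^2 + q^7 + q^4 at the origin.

A_{6}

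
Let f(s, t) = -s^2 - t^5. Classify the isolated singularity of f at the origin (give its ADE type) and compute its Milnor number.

Type A_{4}, Milnor number mu = 4.

The Hessian of f at 0 has rank 1. Corank 1: A-series; mu = 4 gives A_4.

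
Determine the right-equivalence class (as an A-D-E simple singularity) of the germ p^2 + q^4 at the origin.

A_{3}

The Hessian of f at 0 has rank 1. Corank 1: A-series; mu = 3 gives A_3.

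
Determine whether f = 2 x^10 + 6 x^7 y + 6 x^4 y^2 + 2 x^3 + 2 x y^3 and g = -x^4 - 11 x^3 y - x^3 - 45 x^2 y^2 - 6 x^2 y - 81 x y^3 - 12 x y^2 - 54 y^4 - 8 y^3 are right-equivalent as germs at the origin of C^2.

Yes.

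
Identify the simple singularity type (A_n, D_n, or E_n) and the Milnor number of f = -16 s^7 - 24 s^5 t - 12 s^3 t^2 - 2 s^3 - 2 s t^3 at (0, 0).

Type E_7, Milnor number mu = 7.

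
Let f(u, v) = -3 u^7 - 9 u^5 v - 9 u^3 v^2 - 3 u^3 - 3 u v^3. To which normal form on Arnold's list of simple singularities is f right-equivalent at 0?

E_7

The Hessian of f at 0 has rank 0. Corank 2; j^3 = -3*u^3 is a perfect cube, so E-series; the 4-jet and mu = 7 give E_7.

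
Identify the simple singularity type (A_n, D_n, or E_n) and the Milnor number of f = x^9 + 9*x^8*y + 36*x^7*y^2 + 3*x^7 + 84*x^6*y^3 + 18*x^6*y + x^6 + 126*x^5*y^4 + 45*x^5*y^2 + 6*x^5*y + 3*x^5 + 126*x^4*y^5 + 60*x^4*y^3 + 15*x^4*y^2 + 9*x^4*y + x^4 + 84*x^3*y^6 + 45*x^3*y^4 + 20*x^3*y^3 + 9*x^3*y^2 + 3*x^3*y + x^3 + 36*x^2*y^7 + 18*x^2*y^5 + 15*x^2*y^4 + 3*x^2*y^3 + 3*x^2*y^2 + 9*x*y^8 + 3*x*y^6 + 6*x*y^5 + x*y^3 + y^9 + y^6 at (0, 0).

Type E_7, Milnor number mu = 7.

The Hessian of f at 0 is [[0, 0], [0, 0]] with rank 0, so corank 2. A Groebner basis of the Jacobian ideal J(f) in C{x,y} is {3*x^2 + y^4 + y^3, x^3, x^2*y - x^2 - y^3/3, 2*x^2 + x*y^2 + 2*y^3/3}; counting standard monomials gives mu = 7. Corank 2; j^3 = x^3 is a perfect cube, so E-series; the 4-jet and mu = 7 give E_7.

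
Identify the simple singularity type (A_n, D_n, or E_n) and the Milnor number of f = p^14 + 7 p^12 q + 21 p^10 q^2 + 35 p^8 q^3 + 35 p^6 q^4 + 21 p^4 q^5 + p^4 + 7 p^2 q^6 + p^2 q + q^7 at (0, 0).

Type D_8, Milnor number mu = 8.

The Hessian of f at 0 has rank 0. Corank 2; j^3 = p^2*q has shape L^2 M (L != M), so D-series; mu = 8 gives D_8.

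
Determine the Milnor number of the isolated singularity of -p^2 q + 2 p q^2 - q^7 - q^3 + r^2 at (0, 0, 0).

8

The Hessian of f at 0 has rank 1. Corank 2; j^3 = -q*(p - q)^2 has shape L^2 M (L != M), so D-series; mu = 8 gives D_8.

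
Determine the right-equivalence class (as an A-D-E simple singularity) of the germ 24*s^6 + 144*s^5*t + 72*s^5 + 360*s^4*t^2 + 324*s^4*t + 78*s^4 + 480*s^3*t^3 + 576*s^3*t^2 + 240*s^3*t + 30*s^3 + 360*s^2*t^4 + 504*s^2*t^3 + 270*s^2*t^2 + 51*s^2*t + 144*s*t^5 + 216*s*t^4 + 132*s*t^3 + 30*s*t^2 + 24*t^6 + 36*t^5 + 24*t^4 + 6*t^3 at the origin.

The Hessian of f at 0 has rank 0. Corank 2; j^3 = 3*(2*s + t)*(5*s^2 + 6*s*t + 2*t^2) splits into three distinct lines over C (the quadratic factor has nonzero discriminant), so D_4.

D_4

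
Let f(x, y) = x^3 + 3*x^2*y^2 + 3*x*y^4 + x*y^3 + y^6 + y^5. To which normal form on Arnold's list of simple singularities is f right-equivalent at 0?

E_7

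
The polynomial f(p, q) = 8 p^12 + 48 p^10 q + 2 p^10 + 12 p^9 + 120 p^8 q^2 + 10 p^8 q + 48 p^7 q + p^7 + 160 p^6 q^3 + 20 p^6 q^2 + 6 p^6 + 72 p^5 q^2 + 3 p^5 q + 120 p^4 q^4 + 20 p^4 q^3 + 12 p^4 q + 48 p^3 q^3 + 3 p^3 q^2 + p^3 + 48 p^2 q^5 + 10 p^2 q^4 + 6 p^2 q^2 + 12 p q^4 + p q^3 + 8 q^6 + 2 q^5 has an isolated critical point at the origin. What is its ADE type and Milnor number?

The Hessian of f at 0 is [[0, 0], [0, 0]] with rank 0, so corank 2. A Groebner basis of the Jacobian ideal J(f) in C{p,q} is {-p^2/4 + q^4 - q^3/12, p^3, p^2*q + p^2/12 + q^3/36, p^2/2 + p*q^2 + q^3/6}; counting standard monomials gives mu = 7. Corank 2; j^3 = p^3 is a perfect cube, so E-series; the 4-jet and mu = 7 give E_7.

Type E7, Milnor number mu = 7.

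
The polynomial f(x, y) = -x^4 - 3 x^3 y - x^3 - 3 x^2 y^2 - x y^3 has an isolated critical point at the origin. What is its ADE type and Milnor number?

Type E_7, Milnor number mu = 7.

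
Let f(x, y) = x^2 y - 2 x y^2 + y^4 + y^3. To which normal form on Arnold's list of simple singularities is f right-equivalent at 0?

The Hessian of f at 0 has rank 0. Corank 2; j^3 = y*(x - y)^2 has shape L^2 M (L != M), so D-series; mu = 5 gives D_5.

D5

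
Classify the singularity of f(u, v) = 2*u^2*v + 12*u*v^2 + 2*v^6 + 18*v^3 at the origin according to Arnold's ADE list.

D7

The Hessian of f at 0 is [[0, 0], [0, 0]] with rank 0, so corank 2. A Groebner basis of the Jacobian ideal J(f) in C{u,v} is {u^2/6 + v^5 - 3*v^2/2, u^3 + 27*v^3, u*v + 3*v^2}; counting standard monomials gives mu = 7. Corank 2; j^3 = 2*v*(u + 3*v)^2 has shape L^2 M (L != M), so D-series; mu = 7 gives D_7.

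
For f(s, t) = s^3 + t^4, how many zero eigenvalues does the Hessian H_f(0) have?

2

Hessian at 0 has rank 0.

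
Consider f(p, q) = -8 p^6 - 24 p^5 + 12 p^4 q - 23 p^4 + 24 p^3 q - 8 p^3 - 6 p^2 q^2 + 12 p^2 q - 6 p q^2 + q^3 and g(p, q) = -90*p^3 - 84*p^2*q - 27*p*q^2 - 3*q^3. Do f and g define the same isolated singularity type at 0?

No.

The Hessian of f at 0 has rank 0. Corank 2; j^3 = -(2*p - q)^3 is a perfect cube, so E-series; the 4-jet and mu = 6 give E_6. The Hessian of g at 0 has rank 0. Corank 2; j^3 = -3*(3*p + q)*(10*p^2 + 6*p*q + q^2) splits into three distinct lines over C (the quadratic factor has nonzero discriminant), so D_4. f is E_6 but g is D_4, hence not right-equivalent.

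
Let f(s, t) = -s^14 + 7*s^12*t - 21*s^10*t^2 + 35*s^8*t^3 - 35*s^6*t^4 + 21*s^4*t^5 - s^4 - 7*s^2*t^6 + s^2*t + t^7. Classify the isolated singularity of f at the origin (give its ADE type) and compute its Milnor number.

Type D8, Milnor number mu = 8.

The Hessian of f at 0 has rank 0. Corank 2; j^3 = s^2*t has shape L^2 M (L != M), so D-series; mu = 8 gives D_8.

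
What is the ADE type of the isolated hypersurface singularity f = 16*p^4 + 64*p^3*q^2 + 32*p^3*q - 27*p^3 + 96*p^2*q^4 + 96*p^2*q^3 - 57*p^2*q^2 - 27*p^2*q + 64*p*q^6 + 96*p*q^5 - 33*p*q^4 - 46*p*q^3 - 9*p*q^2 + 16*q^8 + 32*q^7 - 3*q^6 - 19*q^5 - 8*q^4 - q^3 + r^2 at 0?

E_6

The Hessian of f at 0 has rank 1. Corank 2; j^3 = -(3*p + q)^3 is a perfect cube, so E-series; the 4-jet and mu = 6 give E_6.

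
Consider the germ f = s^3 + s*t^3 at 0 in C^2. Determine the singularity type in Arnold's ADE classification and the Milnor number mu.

The Hessian of f at 0 has rank 0. Corank 2; j^3 = s^3 is a perfect cube, so E-series; the 4-jet and mu = 7 give E_7.

Type E_{7}, Milnor number mu = 7.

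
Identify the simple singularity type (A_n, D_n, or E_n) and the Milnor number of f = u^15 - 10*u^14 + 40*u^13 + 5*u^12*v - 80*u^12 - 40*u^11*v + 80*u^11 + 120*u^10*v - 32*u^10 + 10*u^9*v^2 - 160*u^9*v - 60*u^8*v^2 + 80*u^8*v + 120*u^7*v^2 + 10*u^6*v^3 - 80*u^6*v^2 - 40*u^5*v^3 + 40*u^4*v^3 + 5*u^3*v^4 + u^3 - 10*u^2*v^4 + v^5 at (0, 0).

The Hessian of f at 0 has rank 0. Corank 2; j^3 = u^3 is a perfect cube, so E-series; the 5-jet and mu = 8 give E_8.

Type E_8, Milnor number mu = 8.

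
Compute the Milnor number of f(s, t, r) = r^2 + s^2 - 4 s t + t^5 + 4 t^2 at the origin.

4

The Hessian of f at 0 has rank 2. Corank 1: A-series; mu = 4 gives A_4.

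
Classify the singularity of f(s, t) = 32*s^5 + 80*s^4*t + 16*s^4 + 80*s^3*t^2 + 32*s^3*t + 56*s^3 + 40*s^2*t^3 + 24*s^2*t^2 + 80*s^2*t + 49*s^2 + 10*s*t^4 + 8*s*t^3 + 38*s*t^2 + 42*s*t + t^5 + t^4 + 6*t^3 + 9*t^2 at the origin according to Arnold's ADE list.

A_4

The Hessian of f at 0 is [[98, 42], [42, 18]] with rank 1, so corank 1. A Groebner basis of the Jacobian ideal J(f) in C{s,t} is {-16807*s/4 + t^3 - 49*t^2/4 - 7203*t/4, s^2 - 21*s/2 - 3*t^2/14 - 9*t/2, s*t + 49*s/4 + 13*t^2/28 + 21*t/4}; counting standard monomials gives mu = 4. Corank 1: A-series; mu = 4 gives A_4.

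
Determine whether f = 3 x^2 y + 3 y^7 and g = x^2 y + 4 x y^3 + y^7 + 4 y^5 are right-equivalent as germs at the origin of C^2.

Yes.

The Hessian of f at 0 is [[0, 0], [0, 0]] with rank 0, so corank 2. A Groebner basis of the Jacobian ideal J(f) in C{x,y} is {x^2/7 + y^6, x^3, x*y}; counting standard monomials gives mu = 8. Corank 2; j^3 = 3*x^2*y has shape L^2 M (L != M), so D-series; mu = 8 gives D_8. The Hessian of g at 0 is [[0, 0], [0, 0]] with rank 0, so corank 2. A Groebner basis of the Jacobian ideal J(g) in C{x,y} is {x^2*y^2 + 4*x^2/7 + 8*x*y^2/7, x^3 - 8*x^2/7 - 16*x*y^2/7, x*y/2 + y^3}; counting standard monomials gives mu = 8. Corank 2; j^3 = x^2*y has shape L^2 M (L != M), so D-series; mu = 8 gives D_8. Both have type D_8, hence right-equivalent.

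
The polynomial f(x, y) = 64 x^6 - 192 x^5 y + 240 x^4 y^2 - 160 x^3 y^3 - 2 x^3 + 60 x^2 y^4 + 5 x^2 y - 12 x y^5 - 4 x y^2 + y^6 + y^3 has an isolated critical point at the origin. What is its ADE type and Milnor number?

The Hessian of f at 0 is [[0, 0], [0, 0]] with rank 0, so corank 2. A Groebner basis of the Jacobian ideal J(f) in C{x,y} is {x*y/12 + y^5 - y^2/12, x*y^2 - y^3, x^2 - 3*x*y/2 + y^2/2}; counting standard monomials gives mu = 7. Corank 2; j^3 = -(x - y)^2*(2*x - y) has shape L^2 M (L != M), so D-series; mu = 7 gives D_7.

Type D7, Milnor number mu = 7.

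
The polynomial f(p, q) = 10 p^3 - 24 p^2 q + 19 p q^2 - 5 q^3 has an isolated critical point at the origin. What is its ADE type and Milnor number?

Type D_{4}, Milnor number mu = 4.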